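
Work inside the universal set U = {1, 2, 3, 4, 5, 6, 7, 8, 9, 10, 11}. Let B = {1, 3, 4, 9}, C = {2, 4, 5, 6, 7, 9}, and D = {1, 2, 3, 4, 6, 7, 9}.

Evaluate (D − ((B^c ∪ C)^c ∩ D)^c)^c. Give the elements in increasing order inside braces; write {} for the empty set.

{2, 4, 5, 6, 7, 8, 9, 10, 11}

B^c = {2, 5, 6, 7, 8, 10, 11}
B^c ∪ C = {2, 4, 5, 6, 7, 8, 9, 10, 11}
(B^c ∪ C)^c = {1, 3}
(B^c ∪ C)^c ∩ D = {1, 3}
((B^c ∪ C)^c ∩ D)^c = {2, 4, 5, 6, 7, 8, 9, 10, 11}
D − ((B^c ∪ C)^c ∩ D)^c = {1, 3}
(D − ((B^c ∪ C)^c ∩ D)^c)^c = {2, 4, 5, 6, 7, 8, 9, 10, 11}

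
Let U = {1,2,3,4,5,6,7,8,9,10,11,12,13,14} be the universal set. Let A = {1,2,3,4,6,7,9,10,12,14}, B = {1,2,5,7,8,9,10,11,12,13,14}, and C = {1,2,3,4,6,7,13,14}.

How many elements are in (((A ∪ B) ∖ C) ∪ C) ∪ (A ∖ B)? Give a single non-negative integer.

A ∪ B = {1,2,3,4,5,6,7,8,9,10,11,12,13,14}
(A ∪ B) ∖ C = {5,8,9,10,11,12}
((A ∪ B) ∖ C) ∪ C = {1,2,3,4,5,6,7,8,9,10,11,12,13,14}
A ∖ B = {3,4,6}
(((A ∪ B) ∖ C) ∪ C) ∪ (A ∖ B) = {1,2,3,4,5,6,7,8,9,10,11,12,13,14}
|(((A ∪ B) ∖ C) ∪ C) ∪ (A ∖ B)| = 14

14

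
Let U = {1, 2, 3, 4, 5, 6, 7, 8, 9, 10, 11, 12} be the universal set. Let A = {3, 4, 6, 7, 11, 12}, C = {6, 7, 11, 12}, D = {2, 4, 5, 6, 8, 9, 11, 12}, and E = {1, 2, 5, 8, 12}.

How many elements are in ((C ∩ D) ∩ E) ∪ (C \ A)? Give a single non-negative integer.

C ∩ D = {6, 11, 12}
(C ∩ D) ∩ E = {12}
C \ A = {}
((C ∩ D) ∩ E) ∪ (C \ A) = {12}
|((C ∩ D) ∩ E) ∪ (C \ A)| = 1

1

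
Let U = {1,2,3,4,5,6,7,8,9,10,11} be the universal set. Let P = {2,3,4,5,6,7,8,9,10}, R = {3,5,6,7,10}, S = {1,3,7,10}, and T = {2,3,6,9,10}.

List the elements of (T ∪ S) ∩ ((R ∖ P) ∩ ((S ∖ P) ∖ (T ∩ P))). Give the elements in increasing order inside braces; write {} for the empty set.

T ∪ S = {1,2,3,6,7,9,10}
R ∖ P = {}
S ∖ P = {1}
T ∩ P = {2,3,6,9,10}
(S ∖ P) ∖ (T ∩ P) = {1}
(R ∖ P) ∩ ((S ∖ P) ∖ (T ∩ P)) = {}
(T ∪ S) ∩ ((R ∖ P) ∩ ((S ∖ P) ∖ (T ∩ P))) = {}

{}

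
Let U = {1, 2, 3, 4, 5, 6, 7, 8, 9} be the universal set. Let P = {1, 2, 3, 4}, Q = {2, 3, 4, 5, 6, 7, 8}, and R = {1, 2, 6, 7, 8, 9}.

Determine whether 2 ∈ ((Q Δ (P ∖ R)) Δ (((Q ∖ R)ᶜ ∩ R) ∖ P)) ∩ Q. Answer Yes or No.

Yes

2 ∈ P and 2 ∈ R, so 2 ∉ P ∖ R
2 ∈ Q and 2 ∉ (P ∖ R), so 2 ∈ Q Δ (P ∖ R)
2 ∈ Q and 2 ∈ R, so 2 ∉ Q ∖ R
2 ∈ (Q ∖ R)ᶜ since 2 ∉ (Q ∖ R)
2 ∈ (Q ∖ R)ᶜ and 2 ∈ R, so 2 ∈ (Q ∖ R)ᶜ ∩ R
2 ∈ ((Q ∖ R)ᶜ ∩ R) and 2 ∈ P, so 2 ∉ ((Q ∖ R)ᶜ ∩ R) ∖ P
2 ∈ (Q Δ (P ∖ R)) and 2 ∉ (((Q ∖ R)ᶜ ∩ R) ∖ P), so 2 ∈ (Q Δ (P ∖ R)) Δ (((Q ∖ R)ᶜ ∩ R) ∖ P)
2 ∈ ((Q Δ (P ∖ R)) Δ (((Q ∖ R)ᶜ ∩ R) ∖ P)) and 2 ∈ Q, so 2 ∈ ((Q Δ (P ∖ R)) Δ (((Q ∖ R)ᶜ ∩ R) ∖ P)) ∩ Q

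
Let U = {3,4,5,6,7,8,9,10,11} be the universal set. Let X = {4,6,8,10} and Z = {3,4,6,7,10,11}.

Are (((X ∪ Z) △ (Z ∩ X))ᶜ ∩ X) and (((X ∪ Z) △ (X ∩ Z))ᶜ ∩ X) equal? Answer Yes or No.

Yes

X ∪ Z = {3,4,6,7,8,10,11}
Z ∩ X = {4,6,10}
(X ∪ Z) △ (Z ∩ X) = {3,7,8,11}
((X ∪ Z) △ (Z ∩ X))ᶜ = {4,5,6,9,10}
((X ∪ Z) △ (Z ∩ X))ᶜ ∩ X = {4,6,10}
X ∩ Z = {4,6,10}
(X ∪ Z) △ (X ∩ Z) = {3,7,8,11}
((X ∪ Z) △ (X ∩ Z))ᶜ = {4,5,6,9,10}
((X ∪ Z) △ (X ∩ Z))ᶜ ∩ X = {4,6,10}
Both equal {4,6,10}, so ((X ∪ Z) △ (Z ∩ X))ᶜ ∩ X = ((X ∪ Z) △ (X ∩ Z))ᶜ ∩ X.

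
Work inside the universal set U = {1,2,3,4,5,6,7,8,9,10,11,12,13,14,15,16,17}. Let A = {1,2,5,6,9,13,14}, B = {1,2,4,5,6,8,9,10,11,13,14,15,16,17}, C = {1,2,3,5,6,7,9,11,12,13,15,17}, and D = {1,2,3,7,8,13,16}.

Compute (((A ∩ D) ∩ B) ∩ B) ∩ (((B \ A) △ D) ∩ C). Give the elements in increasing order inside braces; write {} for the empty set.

{1,2,13}

A ∩ D = {1,2,13}
(A ∩ D) ∩ B = {1,2,13}
((A ∩ D) ∩ B) ∩ B = {1,2,13}
B \ A = {4,8,10,11,15,16,17}
(B \ A) △ D = {1,2,3,4,7,10,11,13,15,17}
((B \ A) △ D) ∩ C = {1,2,3,7,11,13,15,17}
(((A ∩ D) ∩ B) ∩ B) ∩ (((B \ A) △ D) ∩ C) = {1,2,13}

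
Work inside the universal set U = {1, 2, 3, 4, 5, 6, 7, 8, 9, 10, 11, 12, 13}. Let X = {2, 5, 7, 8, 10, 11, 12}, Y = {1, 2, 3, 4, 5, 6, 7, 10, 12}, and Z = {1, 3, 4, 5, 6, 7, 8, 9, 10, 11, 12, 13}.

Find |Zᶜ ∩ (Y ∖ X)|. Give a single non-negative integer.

0

Zᶜ = {2}
Y ∖ X = {1, 3, 4, 6}
Zᶜ ∩ (Y ∖ X) = {}
|Zᶜ ∩ (Y ∖ X)| = 0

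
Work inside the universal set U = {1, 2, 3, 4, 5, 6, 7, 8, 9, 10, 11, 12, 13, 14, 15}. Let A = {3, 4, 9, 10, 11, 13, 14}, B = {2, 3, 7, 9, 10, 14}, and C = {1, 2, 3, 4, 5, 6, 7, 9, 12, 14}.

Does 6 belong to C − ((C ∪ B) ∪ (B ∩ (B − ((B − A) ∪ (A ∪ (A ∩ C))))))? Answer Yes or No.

No

6 ∈ C and 6 ∉ B, so 6 ∈ C ∪ B
6 ∉ B and 6 ∉ A, so 6 ∉ B − A
6 ∉ A and 6 ∈ C, so 6 ∉ A ∩ C
6 ∉ A and 6 ∉ (A ∩ C), so 6 ∉ A ∪ (A ∩ C)
6 ∉ (B − A) and 6 ∉ (A ∪ (A ∩ C)), so 6 ∉ (B − A) ∪ (A ∪ (A ∩ C))
6 ∉ B and 6 ∉ ((B − A) ∪ (A ∪ (A ∩ C))), so 6 ∉ B − ((B − A) ∪ (A ∪ (A ∩ C)))
6 ∉ B and 6 ∉ (B − ((B − A) ∪ (A ∪ (A ∩ C)))), so 6 ∉ B ∩ (B − ((B − A) ∪ (A ∪ (A ∩ C))))
6 ∈ (C ∪ B) and 6 ∉ (B ∩ (B − ((B − A) ∪ (A ∪ (A ∩ C))))), so 6 ∈ (C ∪ B) ∪ (B ∩ (B − ((B − A) ∪ (A ∪ (A ∩ C)))))
6 ∈ C and 6 ∈ ((C ∪ B) ∪ (B ∩ (B − ((B − A) ∪ (A ∪ (A ∩ C)))))), so 6 ∉ C − ((C ∪ B) ∪ (B ∩ (B − ((B − A) ∪ (A ∪ (A ∩ C))))))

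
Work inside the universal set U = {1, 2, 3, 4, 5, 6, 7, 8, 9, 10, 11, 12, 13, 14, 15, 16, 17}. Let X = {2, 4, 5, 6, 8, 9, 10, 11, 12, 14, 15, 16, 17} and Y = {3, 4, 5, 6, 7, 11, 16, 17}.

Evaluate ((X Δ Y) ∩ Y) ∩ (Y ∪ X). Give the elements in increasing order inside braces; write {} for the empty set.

X Δ Y = {2, 3, 7, 8, 9, 10, 12, 14, 15}
(X Δ Y) ∩ Y = {3, 7}
Y ∪ X = {2, 3, 4, 5, 6, 7, 8, 9, 10, 11, 12, 14, 15, 16, 17}
((X Δ Y) ∩ Y) ∩ (Y ∪ X) = {3, 7}

{3, 7}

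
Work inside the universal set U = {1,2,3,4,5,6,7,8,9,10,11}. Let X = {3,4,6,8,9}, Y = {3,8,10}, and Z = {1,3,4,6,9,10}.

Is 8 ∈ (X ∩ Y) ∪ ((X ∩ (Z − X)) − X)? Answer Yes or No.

Yes

8 ∈ X and 8 ∈ Y, so 8 ∈ X ∩ Y
8 ∉ Z and 8 ∈ X, so 8 ∉ Z − X
8 ∈ X and 8 ∉ (Z − X), so 8 ∉ X ∩ (Z − X)
8 ∉ (X ∩ (Z − X)) and 8 ∈ X, so 8 ∉ (X ∩ (Z − X)) − X
8 ∈ (X ∩ Y) and 8 ∉ ((X ∩ (Z − X)) − X), so 8 ∈ (X ∩ Y) ∪ ((X ∩ (Z − X)) − X)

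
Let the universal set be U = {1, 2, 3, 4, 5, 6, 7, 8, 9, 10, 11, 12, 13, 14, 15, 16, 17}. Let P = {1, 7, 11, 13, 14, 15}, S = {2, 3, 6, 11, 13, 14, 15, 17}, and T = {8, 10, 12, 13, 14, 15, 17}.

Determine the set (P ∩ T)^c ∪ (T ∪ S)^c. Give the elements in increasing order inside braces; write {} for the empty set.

{1, 2, 3, 4, 5, 6, 7, 8, 9, 10, 11, 12, 16, 17}

P ∩ T = {13, 14, 15}
(P ∩ T)^c = {1, 2, 3, 4, 5, 6, 7, 8, 9, 10, 11, 12, 16, 17}
T ∪ S = {2, 3, 6, 8, 10, 11, 12, 13, 14, 15, 17}
(T ∪ S)^c = {1, 4, 5, 7, 9, 16}
(P ∩ T)^c ∪ (T ∪ S)^c = {1, 2, 3, 4, 5, 6, 7, 8, 9, 10, 11, 12, 16, 17}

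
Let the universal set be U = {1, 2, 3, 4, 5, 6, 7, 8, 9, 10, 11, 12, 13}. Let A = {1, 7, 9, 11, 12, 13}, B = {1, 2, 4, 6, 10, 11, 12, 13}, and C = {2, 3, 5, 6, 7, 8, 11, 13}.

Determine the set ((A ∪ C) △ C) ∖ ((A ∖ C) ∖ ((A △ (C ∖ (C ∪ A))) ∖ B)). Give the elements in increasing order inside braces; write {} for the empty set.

A ∪ C = {1, 2, 3, 5, 6, 7, 8, 9, 11, 12, 13}
(A ∪ C) △ C = {1, 9, 12}
A ∖ C = {1, 9, 12}
C ∪ A = {1, 2, 3, 5, 6, 7, 8, 9, 11, 12, 13}
C ∖ (C ∪ A) = {}
A △ (C ∖ (C ∪ A)) = {1, 7, 9, 11, 12, 13}
(A △ (C ∖ (C ∪ A))) ∖ B = {7, 9}
(A ∖ C) ∖ ((A △ (C ∖ (C ∪ A))) ∖ B) = {1, 12}
((A ∪ C) △ C) ∖ ((A ∖ C) ∖ ((A △ (C ∖ (C ∪ A))) ∖ B)) = {9}

{9}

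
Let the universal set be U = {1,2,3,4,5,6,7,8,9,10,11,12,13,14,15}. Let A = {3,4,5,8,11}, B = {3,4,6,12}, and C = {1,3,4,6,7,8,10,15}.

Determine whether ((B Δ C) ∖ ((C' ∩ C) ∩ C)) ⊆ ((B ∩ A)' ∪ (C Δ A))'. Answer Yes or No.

B Δ C = {1,7,8,10,12,15}
C' = {2,5,9,11,12,13,14}
C' ∩ C = {}
(C' ∩ C) ∩ C = {}
(B Δ C) ∖ ((C' ∩ C) ∩ C) = {1,7,8,10,12,15}
B ∩ A = {3,4}
(B ∩ A)' = {1,2,5,6,7,8,9,10,11,12,13,14,15}
C Δ A = {1,5,6,7,10,11,15}
(B ∩ A)' ∪ (C Δ A) = {1,2,5,6,7,8,9,10,11,12,13,14,15}
((B ∩ A)' ∪ (C Δ A))' = {3,4}
1 ∈ (B Δ C) ∖ ((C' ∩ C) ∩ C) but 1 ∉ ((B ∩ A)' ∪ (C Δ A))', so the inclusion fails.

No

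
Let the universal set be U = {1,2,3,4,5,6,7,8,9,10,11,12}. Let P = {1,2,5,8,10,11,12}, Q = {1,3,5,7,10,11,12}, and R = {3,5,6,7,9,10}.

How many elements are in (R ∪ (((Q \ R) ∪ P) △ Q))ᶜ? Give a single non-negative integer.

Q \ R = {1,11,12}
(Q \ R) ∪ P = {1,2,5,8,10,11,12}
((Q \ R) ∪ P) △ Q = {2,3,7,8}
R ∪ (((Q \ R) ∪ P) △ Q) = {2,3,5,6,7,8,9,10}
(R ∪ (((Q \ R) ∪ P) △ Q))ᶜ = {1,4,11,12}
|(R ∪ (((Q \ R) ∪ P) △ Q))ᶜ| = 4

4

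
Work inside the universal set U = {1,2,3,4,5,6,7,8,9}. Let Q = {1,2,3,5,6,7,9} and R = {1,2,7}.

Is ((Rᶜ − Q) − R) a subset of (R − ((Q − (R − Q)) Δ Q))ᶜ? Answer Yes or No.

Yes

Rᶜ = {3,4,5,6,8,9}
Rᶜ − Q = {4,8}
(Rᶜ − Q) − R = {4,8}
R − Q = {}
Q − (R − Q) = {1,2,3,5,6,7,9}
(Q − (R − Q)) Δ Q = {}
R − ((Q − (R − Q)) Δ Q) = {1,2,7}
(R − ((Q − (R − Q)) Δ Q))ᶜ = {3,4,5,6,8,9}
Every element of {4,8} is in {3,4,5,6,8,9}, so (Rᶜ − Q) − R ⊆ (R − ((Q − (R − Q)) Δ Q))ᶜ.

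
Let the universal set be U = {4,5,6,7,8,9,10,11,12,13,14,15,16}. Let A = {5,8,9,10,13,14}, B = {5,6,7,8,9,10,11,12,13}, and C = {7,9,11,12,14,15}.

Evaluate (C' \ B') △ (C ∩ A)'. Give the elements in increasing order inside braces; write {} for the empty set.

C' = {4,5,6,8,10,13,16}
B' = {4,14,15,16}
C' \ B' = {5,6,8,10,13}
C ∩ A = {9,14}
(C ∩ A)' = {4,5,6,7,8,10,11,12,13,15,16}
(C' \ B') △ (C ∩ A)' = {4,7,11,12,15,16}

{4,7,11,12,15,16}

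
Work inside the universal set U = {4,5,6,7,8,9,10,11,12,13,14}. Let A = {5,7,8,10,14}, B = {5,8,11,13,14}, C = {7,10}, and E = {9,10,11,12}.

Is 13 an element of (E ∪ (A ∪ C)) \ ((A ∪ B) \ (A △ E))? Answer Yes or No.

No

13 ∉ A and 13 ∉ C, so 13 ∉ A ∪ C
13 ∉ E and 13 ∉ (A ∪ C), so 13 ∉ E ∪ (A ∪ C)
13 ∉ A and 13 ∈ B, so 13 ∈ A ∪ B
13 ∉ A and 13 ∉ E, so 13 ∉ A △ E
13 ∈ (A ∪ B) and 13 ∉ (A △ E), so 13 ∈ (A ∪ B) \ (A △ E)
13 ∉ (E ∪ (A ∪ C)) and 13 ∈ ((A ∪ B) \ (A △ E)), so 13 ∉ (E ∪ (A ∪ C)) \ ((A ∪ B) \ (A △ E))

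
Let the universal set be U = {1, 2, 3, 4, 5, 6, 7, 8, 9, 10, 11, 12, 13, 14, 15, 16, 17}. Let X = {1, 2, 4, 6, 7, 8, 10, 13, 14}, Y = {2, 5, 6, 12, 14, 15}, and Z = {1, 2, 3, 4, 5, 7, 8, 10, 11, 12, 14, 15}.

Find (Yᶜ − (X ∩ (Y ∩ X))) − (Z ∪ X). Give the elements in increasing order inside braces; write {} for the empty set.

Yᶜ = {1, 3, 4, 7, 8, 9, 10, 11, 13, 16, 17}
Y ∩ X = {2, 6, 14}
X ∩ (Y ∩ X) = {2, 6, 14}
Yᶜ − (X ∩ (Y ∩ X)) = {1, 3, 4, 7, 8, 9, 10, 11, 13, 16, 17}
Z ∪ X = {1, 2, 3, 4, 5, 6, 7, 8, 10, 11, 12, 13, 14, 15}
(Yᶜ − (X ∩ (Y ∩ X))) − (Z ∪ X) = {9, 16, 17}

{9, 16, 17}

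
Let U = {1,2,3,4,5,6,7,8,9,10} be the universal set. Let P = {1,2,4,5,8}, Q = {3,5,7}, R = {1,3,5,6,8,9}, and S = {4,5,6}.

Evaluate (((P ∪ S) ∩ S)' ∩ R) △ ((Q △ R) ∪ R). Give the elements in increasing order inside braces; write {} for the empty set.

{5,6,7}

P ∪ S = {1,2,4,5,6,8}
(P ∪ S) ∩ S = {4,5,6}
((P ∪ S) ∩ S)' = {1,2,3,7,8,9,10}
((P ∪ S) ∩ S)' ∩ R = {1,3,8,9}
Q △ R = {1,6,7,8,9}
(Q △ R) ∪ R = {1,3,5,6,7,8,9}
(((P ∪ S) ∩ S)' ∩ R) △ ((Q △ R) ∪ R) = {5,6,7}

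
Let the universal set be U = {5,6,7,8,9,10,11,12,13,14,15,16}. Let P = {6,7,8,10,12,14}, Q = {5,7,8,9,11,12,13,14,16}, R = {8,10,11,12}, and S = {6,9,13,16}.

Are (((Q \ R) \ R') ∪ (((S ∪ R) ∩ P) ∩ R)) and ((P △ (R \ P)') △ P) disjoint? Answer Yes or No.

No

Q \ R = {5,7,9,13,14,16}
R' = {5,6,7,9,13,14,15,16}
(Q \ R) \ R' = {}
S ∪ R = {6,8,9,10,11,12,13,16}
(S ∪ R) ∩ P = {6,8,10,12}
((S ∪ R) ∩ P) ∩ R = {8,10,12}
((Q \ R) \ R') ∪ (((S ∪ R) ∩ P) ∩ R) = {8,10,12}
R \ P = {11}
(R \ P)' = {5,6,7,8,9,10,12,13,14,15,16}
P △ (R \ P)' = {5,9,13,15,16}
(P △ (R \ P)') △ P = {5,6,7,8,9,10,12,13,14,15,16}
8 lies in both, so they are not disjoint.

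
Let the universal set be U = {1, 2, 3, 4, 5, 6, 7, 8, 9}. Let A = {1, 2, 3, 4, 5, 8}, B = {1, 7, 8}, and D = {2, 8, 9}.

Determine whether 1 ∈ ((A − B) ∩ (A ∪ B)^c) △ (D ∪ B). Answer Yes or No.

Yes

1 ∈ A and 1 ∈ B, so 1 ∉ A − B
1 ∈ A and 1 ∈ B, so 1 ∈ A ∪ B
1 ∉ (A ∪ B)^c since 1 ∈ (A ∪ B)
1 ∉ (A − B) and 1 ∉ (A ∪ B)^c, so 1 ∉ (A − B) ∩ (A ∪ B)^c
1 ∉ D and 1 ∈ B, so 1 ∈ D ∪ B
1 ∉ ((A − B) ∩ (A ∪ B)^c) and 1 ∈ (D ∪ B), so 1 ∈ ((A − B) ∩ (A ∪ B)^c) △ (D ∪ B)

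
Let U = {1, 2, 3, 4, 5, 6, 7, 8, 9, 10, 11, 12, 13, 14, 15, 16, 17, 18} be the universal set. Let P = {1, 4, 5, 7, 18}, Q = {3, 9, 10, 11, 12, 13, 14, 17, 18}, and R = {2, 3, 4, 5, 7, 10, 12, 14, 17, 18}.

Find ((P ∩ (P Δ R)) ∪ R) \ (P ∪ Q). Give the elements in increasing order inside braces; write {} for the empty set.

P Δ R = {1, 2, 3, 10, 12, 14, 17}
P ∩ (P Δ R) = {1}
(P ∩ (P Δ R)) ∪ R = {1, 2, 3, 4, 5, 7, 10, 12, 14, 17, 18}
P ∪ Q = {1, 3, 4, 5, 7, 9, 10, 11, 12, 13, 14, 17, 18}
((P ∩ (P Δ R)) ∪ R) \ (P ∪ Q) = {2}

{2}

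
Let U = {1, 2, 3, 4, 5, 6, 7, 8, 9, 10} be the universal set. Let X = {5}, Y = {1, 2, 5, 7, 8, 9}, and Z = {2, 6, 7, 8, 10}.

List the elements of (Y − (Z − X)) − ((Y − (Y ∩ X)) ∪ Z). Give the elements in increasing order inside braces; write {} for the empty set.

Z − X = {2, 6, 7, 8, 10}
Y − (Z − X) = {1, 5, 9}
Y ∩ X = {5}
Y − (Y ∩ X) = {1, 2, 7, 8, 9}
(Y − (Y ∩ X)) ∪ Z = {1, 2, 6, 7, 8, 9, 10}
(Y − (Z − X)) − ((Y − (Y ∩ X)) ∪ Z) = {5}

{5}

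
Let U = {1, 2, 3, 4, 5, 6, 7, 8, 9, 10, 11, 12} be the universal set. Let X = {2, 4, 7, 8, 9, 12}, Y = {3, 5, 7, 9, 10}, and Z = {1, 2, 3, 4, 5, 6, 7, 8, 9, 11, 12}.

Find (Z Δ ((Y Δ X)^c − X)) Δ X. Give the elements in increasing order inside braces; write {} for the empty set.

Y Δ X = {2, 3, 4, 5, 8, 10, 12}
(Y Δ X)^c = {1, 6, 7, 9, 11}
(Y Δ X)^c − X = {1, 6, 11}
Z Δ ((Y Δ X)^c − X) = {2, 3, 4, 5, 7, 8, 9, 12}
(Z Δ ((Y Δ X)^c − X)) Δ X = {3, 5}

{3, 5}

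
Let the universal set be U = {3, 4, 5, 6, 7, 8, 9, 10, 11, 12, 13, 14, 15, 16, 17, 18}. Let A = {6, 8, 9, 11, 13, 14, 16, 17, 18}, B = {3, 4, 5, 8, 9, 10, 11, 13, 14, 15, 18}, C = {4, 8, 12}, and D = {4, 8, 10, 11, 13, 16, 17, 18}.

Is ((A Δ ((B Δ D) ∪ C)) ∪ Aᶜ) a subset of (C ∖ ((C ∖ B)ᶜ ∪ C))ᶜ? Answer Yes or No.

B Δ D = {3, 5, 9, 14, 15, 16, 17}
(B Δ D) ∪ C = {3, 4, 5, 8, 9, 12, 14, 15, 16, 17}
A Δ ((B Δ D) ∪ C) = {3, 4, 5, 6, 11, 12, 13, 15, 18}
Aᶜ = {3, 4, 5, 7, 10, 12, 15}
(A Δ ((B Δ D) ∪ C)) ∪ Aᶜ = {3, 4, 5, 6, 7, 10, 11, 12, 13, 15, 18}
C ∖ B = {12}
(C ∖ B)ᶜ = {3, 4, 5, 6, 7, 8, 9, 10, 11, 13, 14, 15, 16, 17, 18}
(C ∖ B)ᶜ ∪ C = {3, 4, 5, 6, 7, 8, 9, 10, 11, 12, 13, 14, 15, 16, 17, 18}
C ∖ ((C ∖ B)ᶜ ∪ C) = {}
(C ∖ ((C ∖ B)ᶜ ∪ C))ᶜ = {3, 4, 5, 6, 7, 8, 9, 10, 11, 12, 13, 14, 15, 16, 17, 18}
Every element of {3, 4, 5, 6, 7, 10, 11, 12, 13, 15, 18} is in {3, 4, 5, 6, 7, 8, 9, 10, 11, 12, 13, 14, 15, 16, 17, 18}, so (A Δ ((B Δ D) ∪ C)) ∪ Aᶜ ⊆ (C ∖ ((C ∖ B)ᶜ ∪ C))ᶜ.

Yes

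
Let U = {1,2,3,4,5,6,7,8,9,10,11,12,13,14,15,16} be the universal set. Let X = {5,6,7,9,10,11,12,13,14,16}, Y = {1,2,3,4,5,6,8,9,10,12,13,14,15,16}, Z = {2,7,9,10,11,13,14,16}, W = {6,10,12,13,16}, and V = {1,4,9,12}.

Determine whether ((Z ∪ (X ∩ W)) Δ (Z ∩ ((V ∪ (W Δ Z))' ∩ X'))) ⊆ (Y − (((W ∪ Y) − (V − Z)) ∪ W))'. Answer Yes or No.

X ∩ W = {6,10,12,13,16}
Z ∪ (X ∩ W) = {2,6,7,9,10,11,12,13,14,16}
W Δ Z = {2,6,7,9,11,12,14}
V ∪ (W Δ Z) = {1,2,4,6,7,9,11,12,14}
(V ∪ (W Δ Z))' = {3,5,8,10,13,15,16}
X' = {1,2,3,4,8,15}
(V ∪ (W Δ Z))' ∩ X' = {3,8,15}
Z ∩ ((V ∪ (W Δ Z))' ∩ X') = {}
(Z ∪ (X ∩ W)) Δ (Z ∩ ((V ∪ (W Δ Z))' ∩ X')) = {2,6,7,9,10,11,12,13,14,16}
W ∪ Y = {1,2,3,4,5,6,8,9,10,12,13,14,15,16}
V − Z = {1,4,12}
(W ∪ Y) − (V − Z) = {2,3,5,6,8,9,10,13,14,15,16}
((W ∪ Y) − (V − Z)) ∪ W = {2,3,5,6,8,9,10,12,13,14,15,16}
Y − (((W ∪ Y) − (V − Z)) ∪ W) = {1,4}
(Y − (((W ∪ Y) − (V − Z)) ∪ W))' = {2,3,5,6,7,8,9,10,11,12,13,14,15,16}
Every element of {2,6,7,9,10,11,12,13,14,16} is in {2,3,5,6,7,8,9,10,11,12,13,14,15,16}, so (Z ∪ (X ∩ W)) Δ (Z ∩ ((V ∪ (W Δ Z))' ∩ X')) ⊆ (Y − (((W ∪ Y) − (V − Z)) ∪ W))'.

Yes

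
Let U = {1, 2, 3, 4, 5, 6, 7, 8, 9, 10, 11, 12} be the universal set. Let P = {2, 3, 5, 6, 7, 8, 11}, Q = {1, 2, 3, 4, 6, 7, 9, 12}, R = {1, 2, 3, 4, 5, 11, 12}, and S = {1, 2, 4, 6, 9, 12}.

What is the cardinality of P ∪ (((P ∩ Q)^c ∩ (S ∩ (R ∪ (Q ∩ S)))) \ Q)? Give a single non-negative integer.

P ∩ Q = {2, 3, 6, 7}
(P ∩ Q)^c = {1, 4, 5, 8, 9, 10, 11, 12}
Q ∩ S = {1, 2, 4, 6, 9, 12}
R ∪ (Q ∩ S) = {1, 2, 3, 4, 5, 6, 9, 11, 12}
S ∩ (R ∪ (Q ∩ S)) = {1, 2, 4, 6, 9, 12}
(P ∩ Q)^c ∩ (S ∩ (R ∪ (Q ∩ S))) = {1, 4, 9, 12}
((P ∩ Q)^c ∩ (S ∩ (R ∪ (Q ∩ S)))) \ Q = {}
P ∪ (((P ∩ Q)^c ∩ (S ∩ (R ∪ (Q ∩ S)))) \ Q) = {2, 3, 5, 6, 7, 8, 11}
|P ∪ (((P ∩ Q)^c ∩ (S ∩ (R ∪ (Q ∩ S)))) \ Q)| = 7

7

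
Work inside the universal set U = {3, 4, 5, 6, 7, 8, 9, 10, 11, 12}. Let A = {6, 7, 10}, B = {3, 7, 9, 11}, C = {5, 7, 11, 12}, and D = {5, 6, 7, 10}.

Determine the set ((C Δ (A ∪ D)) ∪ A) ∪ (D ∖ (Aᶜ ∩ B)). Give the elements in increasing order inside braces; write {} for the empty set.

{5, 6, 7, 10, 11, 12}

A ∪ D = {5, 6, 7, 10}
C Δ (A ∪ D) = {6, 10, 11, 12}
(C Δ (A ∪ D)) ∪ A = {6, 7, 10, 11, 12}
Aᶜ = {3, 4, 5, 8, 9, 11, 12}
Aᶜ ∩ B = {3, 9, 11}
D ∖ (Aᶜ ∩ B) = {5, 6, 7, 10}
((C Δ (A ∪ D)) ∪ A) ∪ (D ∖ (Aᶜ ∩ B)) = {5, 6, 7, 10, 11, 12}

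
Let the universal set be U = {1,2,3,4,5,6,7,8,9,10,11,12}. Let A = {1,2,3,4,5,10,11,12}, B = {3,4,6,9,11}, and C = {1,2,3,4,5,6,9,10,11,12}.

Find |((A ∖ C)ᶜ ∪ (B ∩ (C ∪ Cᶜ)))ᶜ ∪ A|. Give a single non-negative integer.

8

A ∖ C = {}
(A ∖ C)ᶜ = {1,2,3,4,5,6,7,8,9,10,11,12}
Cᶜ = {7,8}
C ∪ Cᶜ = {1,2,3,4,5,6,7,8,9,10,11,12}
B ∩ (C ∪ Cᶜ) = {3,4,6,9,11}
(A ∖ C)ᶜ ∪ (B ∩ (C ∪ Cᶜ)) = {1,2,3,4,5,6,7,8,9,10,11,12}
((A ∖ C)ᶜ ∪ (B ∩ (C ∪ Cᶜ)))ᶜ = {}
((A ∖ C)ᶜ ∪ (B ∩ (C ∪ Cᶜ)))ᶜ ∪ A = {1,2,3,4,5,10,11,12}
|((A ∖ C)ᶜ ∪ (B ∩ (C ∪ Cᶜ)))ᶜ ∪ A| = 8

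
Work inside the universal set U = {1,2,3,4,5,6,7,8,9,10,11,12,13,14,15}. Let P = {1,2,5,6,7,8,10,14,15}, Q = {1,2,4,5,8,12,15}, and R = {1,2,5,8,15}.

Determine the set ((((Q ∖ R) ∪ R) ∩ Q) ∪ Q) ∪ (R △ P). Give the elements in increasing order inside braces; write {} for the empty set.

{1,2,4,5,6,7,8,10,12,14,15}

Q ∖ R = {4,12}
(Q ∖ R) ∪ R = {1,2,4,5,8,12,15}
((Q ∖ R) ∪ R) ∩ Q = {1,2,4,5,8,12,15}
(((Q ∖ R) ∪ R) ∩ Q) ∪ Q = {1,2,4,5,8,12,15}
R △ P = {6,7,10,14}
((((Q ∖ R) ∪ R) ∩ Q) ∪ Q) ∪ (R △ P) = {1,2,4,5,6,7,8,10,12,14,15}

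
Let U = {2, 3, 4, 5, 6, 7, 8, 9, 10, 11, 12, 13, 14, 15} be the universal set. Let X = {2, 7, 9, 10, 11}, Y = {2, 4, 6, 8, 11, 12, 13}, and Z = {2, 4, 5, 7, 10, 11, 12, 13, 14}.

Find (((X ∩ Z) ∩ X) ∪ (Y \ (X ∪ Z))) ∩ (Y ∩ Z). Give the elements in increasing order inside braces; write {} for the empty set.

{2, 11}

X ∩ Z = {2, 7, 10, 11}
(X ∩ Z) ∩ X = {2, 7, 10, 11}
X ∪ Z = {2, 4, 5, 7, 9, 10, 11, 12, 13, 14}
Y \ (X ∪ Z) = {6, 8}
((X ∩ Z) ∩ X) ∪ (Y \ (X ∪ Z)) = {2, 6, 7, 8, 10, 11}
Y ∩ Z = {2, 4, 11, 12, 13}
(((X ∩ Z) ∩ X) ∪ (Y \ (X ∪ Z))) ∩ (Y ∩ Z) = {2, 11}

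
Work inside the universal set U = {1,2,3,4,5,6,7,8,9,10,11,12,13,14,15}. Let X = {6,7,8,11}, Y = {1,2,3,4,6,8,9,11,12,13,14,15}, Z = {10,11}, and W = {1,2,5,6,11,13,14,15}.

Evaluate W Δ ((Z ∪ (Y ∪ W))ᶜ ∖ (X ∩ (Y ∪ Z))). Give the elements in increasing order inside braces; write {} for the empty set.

Y ∪ W = {1,2,3,4,5,6,8,9,11,12,13,14,15}
Z ∪ (Y ∪ W) = {1,2,3,4,5,6,8,9,10,11,12,13,14,15}
(Z ∪ (Y ∪ W))ᶜ = {7}
Y ∪ Z = {1,2,3,4,6,8,9,10,11,12,13,14,15}
X ∩ (Y ∪ Z) = {6,8,11}
(Z ∪ (Y ∪ W))ᶜ ∖ (X ∩ (Y ∪ Z)) = {7}
W Δ ((Z ∪ (Y ∪ W))ᶜ ∖ (X ∩ (Y ∪ Z))) = {1,2,5,6,7,11,13,14,15}

{1,2,5,6,7,11,13,14,15}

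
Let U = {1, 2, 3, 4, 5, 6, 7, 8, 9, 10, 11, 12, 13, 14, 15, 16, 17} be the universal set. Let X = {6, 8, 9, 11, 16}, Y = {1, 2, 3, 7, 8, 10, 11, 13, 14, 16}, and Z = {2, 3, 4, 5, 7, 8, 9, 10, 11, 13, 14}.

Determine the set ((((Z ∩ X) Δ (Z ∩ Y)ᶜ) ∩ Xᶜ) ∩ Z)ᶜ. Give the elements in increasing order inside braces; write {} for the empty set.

{1, 2, 3, 6, 7, 8, 9, 10, 11, 12, 13, 14, 15, 16, 17}

Z ∩ X = {8, 9, 11}
Z ∩ Y = {2, 3, 7, 8, 10, 11, 13, 14}
(Z ∩ Y)ᶜ = {1, 4, 5, 6, 9, 12, 15, 16, 17}
(Z ∩ X) Δ (Z ∩ Y)ᶜ = {1, 4, 5, 6, 8, 11, 12, 15, 16, 17}
Xᶜ = {1, 2, 3, 4, 5, 7, 10, 12, 13, 14, 15, 17}
((Z ∩ X) Δ (Z ∩ Y)ᶜ) ∩ Xᶜ = {1, 4, 5, 12, 15, 17}
(((Z ∩ X) Δ (Z ∩ Y)ᶜ) ∩ Xᶜ) ∩ Z = {4, 5}
((((Z ∩ X) Δ (Z ∩ Y)ᶜ) ∩ Xᶜ) ∩ Z)ᶜ = {1, 2, 3, 6, 7, 8, 9, 10, 11, 12, 13, 14, 15, 16, 17}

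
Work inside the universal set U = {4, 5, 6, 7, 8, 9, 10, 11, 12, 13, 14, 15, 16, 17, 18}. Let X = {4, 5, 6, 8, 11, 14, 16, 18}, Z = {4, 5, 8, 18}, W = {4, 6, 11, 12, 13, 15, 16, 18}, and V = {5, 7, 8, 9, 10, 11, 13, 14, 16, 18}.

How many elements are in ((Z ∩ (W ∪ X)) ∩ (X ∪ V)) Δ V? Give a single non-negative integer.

W ∪ X = {4, 5, 6, 8, 11, 12, 13, 14, 15, 16, 18}
Z ∩ (W ∪ X) = {4, 5, 8, 18}
X ∪ V = {4, 5, 6, 7, 8, 9, 10, 11, 13, 14, 16, 18}
(Z ∩ (W ∪ X)) ∩ (X ∪ V) = {4, 5, 8, 18}
((Z ∩ (W ∪ X)) ∩ (X ∪ V)) Δ V = {4, 7, 9, 10, 11, 13, 14, 16}
|((Z ∩ (W ∪ X)) ∩ (X ∪ V)) Δ V| = 8

8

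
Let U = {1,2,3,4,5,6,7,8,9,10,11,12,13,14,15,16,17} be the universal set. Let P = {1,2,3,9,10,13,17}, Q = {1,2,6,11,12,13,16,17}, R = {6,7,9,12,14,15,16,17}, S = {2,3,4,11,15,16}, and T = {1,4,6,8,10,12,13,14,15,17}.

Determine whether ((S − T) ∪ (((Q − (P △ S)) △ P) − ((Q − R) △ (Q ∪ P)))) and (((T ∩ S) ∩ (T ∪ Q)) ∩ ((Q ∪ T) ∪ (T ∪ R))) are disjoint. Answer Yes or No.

Yes

S − T = {2,3,11,16}
P △ S = {1,4,9,10,11,13,15,16,17}
Q − (P △ S) = {2,6,12}
(Q − (P △ S)) △ P = {1,3,6,9,10,12,13,17}
Q − R = {1,2,11,13}
Q ∪ P = {1,2,3,6,9,10,11,12,13,16,17}
(Q − R) △ (Q ∪ P) = {3,6,9,10,12,16,17}
((Q − (P △ S)) △ P) − ((Q − R) △ (Q ∪ P)) = {1,13}
(S − T) ∪ (((Q − (P △ S)) △ P) − ((Q − R) △ (Q ∪ P))) = {1,2,3,11,13,16}
T ∩ S = {4,15}
T ∪ Q = {1,2,4,6,8,10,11,12,13,14,15,16,17}
(T ∩ S) ∩ (T ∪ Q) = {4,15}
Q ∪ T = {1,2,4,6,8,10,11,12,13,14,15,16,17}
T ∪ R = {1,4,6,7,8,9,10,12,13,14,15,16,17}
(Q ∪ T) ∪ (T ∪ R) = {1,2,4,6,7,8,9,10,11,12,13,14,15,16,17}
((T ∩ S) ∩ (T ∪ Q)) ∩ ((Q ∪ T) ∪ (T ∪ R)) = {4,15}
{1,2,3,11,13,16} and {4,15} share no elements.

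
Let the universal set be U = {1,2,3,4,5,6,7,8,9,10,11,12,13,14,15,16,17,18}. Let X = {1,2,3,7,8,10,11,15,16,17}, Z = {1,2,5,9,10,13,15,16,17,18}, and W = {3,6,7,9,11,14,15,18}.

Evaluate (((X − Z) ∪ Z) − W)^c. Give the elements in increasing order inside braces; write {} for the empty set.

{3,4,6,7,9,11,12,14,15,18}

X − Z = {3,7,8,11}
(X − Z) ∪ Z = {1,2,3,5,7,8,9,10,11,13,15,16,17,18}
((X − Z) ∪ Z) − W = {1,2,5,8,10,13,16,17}
(((X − Z) ∪ Z) − W)^c = {3,4,6,7,9,11,12,14,15,18}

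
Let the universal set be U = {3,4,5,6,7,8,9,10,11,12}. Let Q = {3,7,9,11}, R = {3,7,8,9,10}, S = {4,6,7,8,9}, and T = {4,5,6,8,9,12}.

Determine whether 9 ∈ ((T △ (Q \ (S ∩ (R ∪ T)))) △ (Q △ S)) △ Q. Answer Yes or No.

9 ∈ R and 9 ∈ T, so 9 ∈ R ∪ T
9 ∈ S and 9 ∈ (R ∪ T), so 9 ∈ S ∩ (R ∪ T)
9 ∈ Q and 9 ∈ (S ∩ (R ∪ T)), so 9 ∉ Q \ (S ∩ (R ∪ T))
9 ∈ T and 9 ∉ (Q \ (S ∩ (R ∪ T))), so 9 ∈ T △ (Q \ (S ∩ (R ∪ T)))
9 ∈ Q and 9 ∈ S, so 9 ∉ Q △ S
9 ∈ (T △ (Q \ (S ∩ (R ∪ T)))) and 9 ∉ (Q △ S), so 9 ∈ (T △ (Q \ (S ∩ (R ∪ T)))) △ (Q △ S)
9 ∈ ((T △ (Q \ (S ∩ (R ∪ T)))) △ (Q △ S)) and 9 ∈ Q, so 9 ∉ ((T △ (Q \ (S ∩ (R ∪ T)))) △ (Q △ S)) △ Q

No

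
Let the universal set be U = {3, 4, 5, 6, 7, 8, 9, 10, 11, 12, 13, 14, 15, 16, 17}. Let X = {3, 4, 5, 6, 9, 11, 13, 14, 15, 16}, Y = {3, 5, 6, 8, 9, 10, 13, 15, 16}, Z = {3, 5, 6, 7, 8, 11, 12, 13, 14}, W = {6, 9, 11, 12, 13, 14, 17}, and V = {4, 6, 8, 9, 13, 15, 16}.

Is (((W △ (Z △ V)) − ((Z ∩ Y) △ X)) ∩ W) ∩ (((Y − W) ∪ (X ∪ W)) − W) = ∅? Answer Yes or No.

Z △ V = {3, 4, 5, 7, 9, 11, 12, 14, 15, 16}
W △ (Z △ V) = {3, 4, 5, 6, 7, 13, 15, 16, 17}
Z ∩ Y = {3, 5, 6, 8, 13}
(Z ∩ Y) △ X = {4, 8, 9, 11, 14, 15, 16}
(W △ (Z △ V)) − ((Z ∩ Y) △ X) = {3, 5, 6, 7, 13, 17}
((W △ (Z △ V)) − ((Z ∩ Y) △ X)) ∩ W = {6, 13, 17}
Y − W = {3, 5, 8, 10, 15, 16}
X ∪ W = {3, 4, 5, 6, 9, 11, 12, 13, 14, 15, 16, 17}
(Y − W) ∪ (X ∪ W) = {3, 4, 5, 6, 8, 9, 10, 11, 12, 13, 14, 15, 16, 17}
((Y − W) ∪ (X ∪ W)) − W = {3, 4, 5, 8, 10, 15, 16}
{6, 13, 17} and {3, 4, 5, 8, 10, 15, 16} share no elements.

Yes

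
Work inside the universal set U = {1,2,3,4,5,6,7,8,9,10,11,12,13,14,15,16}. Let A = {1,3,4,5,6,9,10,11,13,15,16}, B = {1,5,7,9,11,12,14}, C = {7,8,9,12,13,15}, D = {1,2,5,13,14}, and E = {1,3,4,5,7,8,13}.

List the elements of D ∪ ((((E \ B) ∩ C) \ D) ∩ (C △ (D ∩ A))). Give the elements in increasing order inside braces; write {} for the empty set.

E \ B = {3,4,8,13}
(E \ B) ∩ C = {8,13}
((E \ B) ∩ C) \ D = {8}
D ∩ A = {1,5,13}
C △ (D ∩ A) = {1,5,7,8,9,12,15}
(((E \ B) ∩ C) \ D) ∩ (C △ (D ∩ A)) = {8}
D ∪ ((((E \ B) ∩ C) \ D) ∩ (C △ (D ∩ A))) = {1,2,5,8,13,14}

{1,2,5,8,13,14}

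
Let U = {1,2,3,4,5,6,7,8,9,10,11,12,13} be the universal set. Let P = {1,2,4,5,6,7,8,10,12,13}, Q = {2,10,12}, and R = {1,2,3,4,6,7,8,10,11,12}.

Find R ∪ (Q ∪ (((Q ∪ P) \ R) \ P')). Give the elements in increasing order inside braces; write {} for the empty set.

Q ∪ P = {1,2,4,5,6,7,8,10,12,13}
(Q ∪ P) \ R = {5,13}
P' = {3,9,11}
((Q ∪ P) \ R) \ P' = {5,13}
Q ∪ (((Q ∪ P) \ R) \ P') = {2,5,10,12,13}
R ∪ (Q ∪ (((Q ∪ P) \ R) \ P')) = {1,2,3,4,5,6,7,8,10,11,12,13}

{1,2,3,4,5,6,7,8,10,11,12,13}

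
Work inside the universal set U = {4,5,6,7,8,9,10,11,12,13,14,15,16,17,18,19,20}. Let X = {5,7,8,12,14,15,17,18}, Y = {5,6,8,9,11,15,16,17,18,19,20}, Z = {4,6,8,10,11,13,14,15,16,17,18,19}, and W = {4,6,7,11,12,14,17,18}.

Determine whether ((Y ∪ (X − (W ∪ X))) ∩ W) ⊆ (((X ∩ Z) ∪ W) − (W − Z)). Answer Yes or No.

W ∪ X = {4,5,6,7,8,11,12,14,15,17,18}
X − (W ∪ X) = {}
Y ∪ (X − (W ∪ X)) = {5,6,8,9,11,15,16,17,18,19,20}
(Y ∪ (X − (W ∪ X))) ∩ W = {6,11,17,18}
X ∩ Z = {8,14,15,17,18}
(X ∩ Z) ∪ W = {4,6,7,8,11,12,14,15,17,18}
W − Z = {7,12}
((X ∩ Z) ∪ W) − (W − Z) = {4,6,8,11,14,15,17,18}
Every element of {6,11,17,18} is in {4,6,8,11,14,15,17,18}, so (Y ∪ (X − (W ∪ X))) ∩ W ⊆ ((X ∩ Z) ∪ W) − (W − Z).

Yes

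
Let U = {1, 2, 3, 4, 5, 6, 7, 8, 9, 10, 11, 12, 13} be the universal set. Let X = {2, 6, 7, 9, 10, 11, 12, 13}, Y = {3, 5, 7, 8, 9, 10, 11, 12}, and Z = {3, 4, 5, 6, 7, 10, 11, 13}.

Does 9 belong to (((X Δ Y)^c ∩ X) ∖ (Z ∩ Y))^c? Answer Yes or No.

9 ∈ X and 9 ∈ Y, so 9 ∉ X Δ Y
9 ∈ (X Δ Y)^c since 9 ∉ (X Δ Y)
9 ∈ (X Δ Y)^c and 9 ∈ X, so 9 ∈ (X Δ Y)^c ∩ X
9 ∉ Z and 9 ∈ Y, so 9 ∉ Z ∩ Y
9 ∈ ((X Δ Y)^c ∩ X) and 9 ∉ (Z ∩ Y), so 9 ∈ ((X Δ Y)^c ∩ X) ∖ (Z ∩ Y)
9 ∉ (((X Δ Y)^c ∩ X) ∖ (Z ∩ Y))^c since 9 ∈ (((X Δ Y)^c ∩ X) ∖ (Z ∩ Y))

No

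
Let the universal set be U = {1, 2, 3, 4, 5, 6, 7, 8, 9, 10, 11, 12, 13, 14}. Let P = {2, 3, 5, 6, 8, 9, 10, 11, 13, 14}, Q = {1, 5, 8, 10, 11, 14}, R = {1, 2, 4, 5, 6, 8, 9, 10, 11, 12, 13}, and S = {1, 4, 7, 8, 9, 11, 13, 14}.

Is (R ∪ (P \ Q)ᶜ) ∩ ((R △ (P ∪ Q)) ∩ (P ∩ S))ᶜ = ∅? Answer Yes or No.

No

P \ Q = {2, 3, 6, 9, 13}
(P \ Q)ᶜ = {1, 4, 5, 7, 8, 10, 11, 12, 14}
R ∪ (P \ Q)ᶜ = {1, 2, 4, 5, 6, 7, 8, 9, 10, 11, 12, 13, 14}
P ∪ Q = {1, 2, 3, 5, 6, 8, 9, 10, 11, 13, 14}
R △ (P ∪ Q) = {3, 4, 12, 14}
P ∩ S = {8, 9, 11, 13, 14}
(R △ (P ∪ Q)) ∩ (P ∩ S) = {14}
((R △ (P ∪ Q)) ∩ (P ∩ S))ᶜ = {1, 2, 3, 4, 5, 6, 7, 8, 9, 10, 11, 12, 13}
1 lies in both, so they are not disjoint.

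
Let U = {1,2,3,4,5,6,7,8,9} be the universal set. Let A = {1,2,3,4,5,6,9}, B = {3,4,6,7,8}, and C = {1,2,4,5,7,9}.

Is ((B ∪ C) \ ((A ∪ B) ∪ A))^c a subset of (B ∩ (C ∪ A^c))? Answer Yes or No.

B ∪ C = {1,2,3,4,5,6,7,8,9}
A ∪ B = {1,2,3,4,5,6,7,8,9}
(A ∪ B) ∪ A = {1,2,3,4,5,6,7,8,9}
(B ∪ C) \ ((A ∪ B) ∪ A) = {}
((B ∪ C) \ ((A ∪ B) ∪ A))^c = {1,2,3,4,5,6,7,8,9}
A^c = {7,8}
C ∪ A^c = {1,2,4,5,7,8,9}
B ∩ (C ∪ A^c) = {4,7,8}
1 ∈ ((B ∪ C) \ ((A ∪ B) ∪ A))^c but 1 ∉ B ∩ (C ∪ A^c), so the inclusion fails.

No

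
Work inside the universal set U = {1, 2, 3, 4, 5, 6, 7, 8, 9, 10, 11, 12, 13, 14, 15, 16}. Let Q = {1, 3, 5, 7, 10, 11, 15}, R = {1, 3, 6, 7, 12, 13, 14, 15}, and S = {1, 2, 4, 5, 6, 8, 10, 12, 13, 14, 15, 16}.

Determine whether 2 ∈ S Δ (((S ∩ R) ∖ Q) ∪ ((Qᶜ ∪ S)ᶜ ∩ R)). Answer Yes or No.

Yes

2 ∈ S and 2 ∉ R, so 2 ∉ S ∩ R
2 ∉ (S ∩ R) and 2 ∉ Q, so 2 ∉ (S ∩ R) ∖ Q
2 ∉ Q, so 2 ∈ Qᶜ
2 ∈ Qᶜ and 2 ∈ S, so 2 ∈ Qᶜ ∪ S
2 ∉ (Qᶜ ∪ S)ᶜ since 2 ∈ (Qᶜ ∪ S)
2 ∉ (Qᶜ ∪ S)ᶜ and 2 ∉ R, so 2 ∉ (Qᶜ ∪ S)ᶜ ∩ R
2 ∉ ((S ∩ R) ∖ Q) and 2 ∉ ((Qᶜ ∪ S)ᶜ ∩ R), so 2 ∉ ((S ∩ R) ∖ Q) ∪ ((Qᶜ ∪ S)ᶜ ∩ R)
2 ∈ S and 2 ∉ (((S ∩ R) ∖ Q) ∪ ((Qᶜ ∪ S)ᶜ ∩ R)), so 2 ∈ S Δ (((S ∩ R) ∖ Q) ∪ ((Qᶜ ∪ S)ᶜ ∩ R))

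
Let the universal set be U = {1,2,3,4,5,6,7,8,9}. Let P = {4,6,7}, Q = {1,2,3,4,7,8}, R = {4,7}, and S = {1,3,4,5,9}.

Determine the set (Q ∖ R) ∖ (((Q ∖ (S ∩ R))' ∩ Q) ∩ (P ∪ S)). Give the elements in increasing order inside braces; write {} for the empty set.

Q ∖ R = {1,2,3,8}
S ∩ R = {4}
Q ∖ (S ∩ R) = {1,2,3,7,8}
(Q ∖ (S ∩ R))' = {4,5,6,9}
(Q ∖ (S ∩ R))' ∩ Q = {4}
P ∪ S = {1,3,4,5,6,7,9}
((Q ∖ (S ∩ R))' ∩ Q) ∩ (P ∪ S) = {4}
(Q ∖ R) ∖ (((Q ∖ (S ∩ R))' ∩ Q) ∩ (P ∪ S)) = {1,2,3,8}

{1,2,3,8}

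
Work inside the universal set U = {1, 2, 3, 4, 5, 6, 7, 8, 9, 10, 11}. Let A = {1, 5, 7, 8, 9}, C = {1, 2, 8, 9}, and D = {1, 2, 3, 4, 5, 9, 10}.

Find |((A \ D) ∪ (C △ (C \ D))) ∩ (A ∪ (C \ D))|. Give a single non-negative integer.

4

A \ D = {7, 8}
C \ D = {8}
C △ (C \ D) = {1, 2, 9}
(A \ D) ∪ (C △ (C \ D)) = {1, 2, 7, 8, 9}
A ∪ (C \ D) = {1, 5, 7, 8, 9}
((A \ D) ∪ (C △ (C \ D))) ∩ (A ∪ (C \ D)) = {1, 7, 8, 9}
|((A \ D) ∪ (C △ (C \ D))) ∩ (A ∪ (C \ D))| = 4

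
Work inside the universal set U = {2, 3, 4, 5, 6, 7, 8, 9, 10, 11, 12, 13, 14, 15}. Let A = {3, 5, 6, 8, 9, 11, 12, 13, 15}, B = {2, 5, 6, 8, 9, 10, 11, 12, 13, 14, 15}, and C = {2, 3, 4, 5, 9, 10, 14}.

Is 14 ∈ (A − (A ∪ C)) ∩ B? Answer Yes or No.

14 ∉ A and 14 ∈ C, so 14 ∈ A ∪ C
14 ∉ A and 14 ∈ (A ∪ C), so 14 ∉ A − (A ∪ C)
14 ∉ (A − (A ∪ C)) and 14 ∈ B, so 14 ∉ (A − (A ∪ C)) ∩ B

No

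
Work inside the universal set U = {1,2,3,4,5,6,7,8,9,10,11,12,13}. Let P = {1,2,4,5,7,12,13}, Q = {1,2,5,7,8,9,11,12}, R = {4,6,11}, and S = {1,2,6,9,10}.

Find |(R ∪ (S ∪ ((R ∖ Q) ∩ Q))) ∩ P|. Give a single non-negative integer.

3

R ∖ Q = {4,6}
(R ∖ Q) ∩ Q = {}
S ∪ ((R ∖ Q) ∩ Q) = {1,2,6,9,10}
R ∪ (S ∪ ((R ∖ Q) ∩ Q)) = {1,2,4,6,9,10,11}
(R ∪ (S ∪ ((R ∖ Q) ∩ Q))) ∩ P = {1,2,4}
|(R ∪ (S ∪ ((R ∖ Q) ∩ Q))) ∩ P| = 3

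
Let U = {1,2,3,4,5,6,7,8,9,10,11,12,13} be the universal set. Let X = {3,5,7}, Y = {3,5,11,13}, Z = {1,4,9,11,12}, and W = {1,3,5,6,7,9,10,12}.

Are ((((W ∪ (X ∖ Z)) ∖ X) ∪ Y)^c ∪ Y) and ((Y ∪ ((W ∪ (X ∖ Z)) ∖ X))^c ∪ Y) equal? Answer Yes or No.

Yes

X ∖ Z = {3,5,7}
W ∪ (X ∖ Z) = {1,3,5,6,7,9,10,12}
(W ∪ (X ∖ Z)) ∖ X = {1,6,9,10,12}
((W ∪ (X ∖ Z)) ∖ X) ∪ Y = {1,3,5,6,9,10,11,12,13}
(((W ∪ (X ∖ Z)) ∖ X) ∪ Y)^c = {2,4,7,8}
(((W ∪ (X ∖ Z)) ∖ X) ∪ Y)^c ∪ Y = {2,3,4,5,7,8,11,13}
Y ∪ ((W ∪ (X ∖ Z)) ∖ X) = {1,3,5,6,9,10,11,12,13}
(Y ∪ ((W ∪ (X ∖ Z)) ∖ X))^c = {2,4,7,8}
(Y ∪ ((W ∪ (X ∖ Z)) ∖ X))^c ∪ Y = {2,3,4,5,7,8,11,13}
Both equal {2,3,4,5,7,8,11,13}, so (((W ∪ (X ∖ Z)) ∖ X) ∪ Y)^c ∪ Y = (Y ∪ ((W ∪ (X ∖ Z)) ∖ X))^c ∪ Y.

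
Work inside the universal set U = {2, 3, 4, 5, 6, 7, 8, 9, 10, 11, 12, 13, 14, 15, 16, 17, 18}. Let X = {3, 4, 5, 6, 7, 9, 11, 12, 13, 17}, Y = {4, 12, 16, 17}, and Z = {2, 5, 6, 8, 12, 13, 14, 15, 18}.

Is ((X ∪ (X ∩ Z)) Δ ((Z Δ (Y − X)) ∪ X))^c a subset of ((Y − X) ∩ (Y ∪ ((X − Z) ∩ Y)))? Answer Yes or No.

X ∩ Z = {5, 6, 12, 13}
X ∪ (X ∩ Z) = {3, 4, 5, 6, 7, 9, 11, 12, 13, 17}
Y − X = {16}
Z Δ (Y − X) = {2, 5, 6, 8, 12, 13, 14, 15, 16, 18}
(Z Δ (Y − X)) ∪ X = {2, 3, 4, 5, 6, 7, 8, 9, 11, 12, 13, 14, 15, 16, 17, 18}
(X ∪ (X ∩ Z)) Δ ((Z Δ (Y − X)) ∪ X) = {2, 8, 14, 15, 16, 18}
((X ∪ (X ∩ Z)) Δ ((Z Δ (Y − X)) ∪ X))^c = {3, 4, 5, 6, 7, 9, 10, 11, 12, 13, 17}
X − Z = {3, 4, 7, 9, 11, 17}
(X − Z) ∩ Y = {4, 17}
Y ∪ ((X − Z) ∩ Y) = {4, 12, 16, 17}
(Y − X) ∩ (Y ∪ ((X − Z) ∩ Y)) = {16}
3 ∈ ((X ∪ (X ∩ Z)) Δ ((Z Δ (Y − X)) ∪ X))^c but 3 ∉ (Y − X) ∩ (Y ∪ ((X − Z) ∩ Y)), so the inclusion fails.

No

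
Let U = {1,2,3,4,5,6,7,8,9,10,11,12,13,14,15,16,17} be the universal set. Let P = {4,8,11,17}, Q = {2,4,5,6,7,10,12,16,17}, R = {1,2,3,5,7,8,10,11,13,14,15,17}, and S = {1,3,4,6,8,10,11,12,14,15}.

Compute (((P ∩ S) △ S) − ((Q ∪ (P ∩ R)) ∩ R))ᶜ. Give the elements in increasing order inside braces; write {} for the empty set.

{2,4,5,7,8,9,10,11,13,16,17}

P ∩ S = {4,8,11}
(P ∩ S) △ S = {1,3,6,10,12,14,15}
P ∩ R = {8,11,17}
Q ∪ (P ∩ R) = {2,4,5,6,7,8,10,11,12,16,17}
(Q ∪ (P ∩ R)) ∩ R = {2,5,7,8,10,11,17}
((P ∩ S) △ S) − ((Q ∪ (P ∩ R)) ∩ R) = {1,3,6,12,14,15}
(((P ∩ S) △ S) − ((Q ∪ (P ∩ R)) ∩ R))ᶜ = {2,4,5,7,8,9,10,11,13,16,17}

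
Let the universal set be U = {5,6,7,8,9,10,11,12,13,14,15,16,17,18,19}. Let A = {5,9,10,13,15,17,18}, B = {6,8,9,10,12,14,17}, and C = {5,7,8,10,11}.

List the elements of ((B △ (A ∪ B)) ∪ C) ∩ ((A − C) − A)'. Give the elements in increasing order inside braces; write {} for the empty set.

A ∪ B = {5,6,8,9,10,12,13,14,15,17,18}
B △ (A ∪ B) = {5,13,15,18}
(B △ (A ∪ B)) ∪ C = {5,7,8,10,11,13,15,18}
A − C = {9,13,15,17,18}
(A − C) − A = {}
((A − C) − A)' = {5,6,7,8,9,10,11,12,13,14,15,16,17,18,19}
((B △ (A ∪ B)) ∪ C) ∩ ((A − C) − A)' = {5,7,8,10,11,13,15,18}

{5,7,8,10,11,13,15,18}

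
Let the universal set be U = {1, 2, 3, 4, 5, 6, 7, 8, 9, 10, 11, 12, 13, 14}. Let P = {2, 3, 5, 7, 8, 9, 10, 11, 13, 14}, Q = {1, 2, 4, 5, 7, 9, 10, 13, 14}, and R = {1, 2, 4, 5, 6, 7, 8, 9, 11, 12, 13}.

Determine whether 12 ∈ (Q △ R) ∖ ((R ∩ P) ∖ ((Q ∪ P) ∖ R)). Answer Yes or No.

12 ∉ Q and 12 ∈ R, so 12 ∈ Q △ R
12 ∈ R and 12 ∉ P, so 12 ∉ R ∩ P
12 ∉ Q and 12 ∉ P, so 12 ∉ Q ∪ P
12 ∉ (Q ∪ P) and 12 ∈ R, so 12 ∉ (Q ∪ P) ∖ R
12 ∉ (R ∩ P) and 12 ∉ ((Q ∪ P) ∖ R), so 12 ∉ (R ∩ P) ∖ ((Q ∪ P) ∖ R)
12 ∈ (Q △ R) and 12 ∉ ((R ∩ P) ∖ ((Q ∪ P) ∖ R)), so 12 ∈ (Q △ R) ∖ ((R ∩ P) ∖ ((Q ∪ P) ∖ R))

Yes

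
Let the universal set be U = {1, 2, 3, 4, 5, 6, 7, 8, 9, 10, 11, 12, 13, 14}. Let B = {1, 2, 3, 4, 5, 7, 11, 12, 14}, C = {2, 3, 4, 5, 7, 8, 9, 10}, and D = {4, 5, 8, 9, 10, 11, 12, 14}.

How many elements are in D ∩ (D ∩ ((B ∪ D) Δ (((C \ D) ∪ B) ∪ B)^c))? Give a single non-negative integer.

5

B ∪ D = {1, 2, 3, 4, 5, 7, 8, 9, 10, 11, 12, 14}
C \ D = {2, 3, 7}
(C \ D) ∪ B = {1, 2, 3, 4, 5, 7, 11, 12, 14}
((C \ D) ∪ B) ∪ B = {1, 2, 3, 4, 5, 7, 11, 12, 14}
(((C \ D) ∪ B) ∪ B)^c = {6, 8, 9, 10, 13}
(B ∪ D) Δ (((C \ D) ∪ B) ∪ B)^c = {1, 2, 3, 4, 5, 6, 7, 11, 12, 13, 14}
D ∩ ((B ∪ D) Δ (((C \ D) ∪ B) ∪ B)^c) = {4, 5, 11, 12, 14}
D ∩ (D ∩ ((B ∪ D) Δ (((C \ D) ∪ B) ∪ B)^c)) = {4, 5, 11, 12, 14}
|D ∩ (D ∩ ((B ∪ D) Δ (((C \ D) ∪ B) ∪ B)^c))| = 5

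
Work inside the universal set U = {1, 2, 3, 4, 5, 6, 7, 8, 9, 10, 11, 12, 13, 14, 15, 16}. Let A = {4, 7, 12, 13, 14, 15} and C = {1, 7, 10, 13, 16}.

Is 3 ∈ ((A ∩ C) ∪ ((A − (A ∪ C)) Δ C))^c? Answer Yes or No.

3 ∉ A and 3 ∉ C, so 3 ∉ A ∩ C
3 ∉ A and 3 ∉ C, so 3 ∉ A ∪ C
3 ∉ A and 3 ∉ (A ∪ C), so 3 ∉ A − (A ∪ C)
3 ∉ (A − (A ∪ C)) and 3 ∉ C, so 3 ∉ (A − (A ∪ C)) Δ C
3 ∉ (A ∩ C) and 3 ∉ ((A − (A ∪ C)) Δ C), so 3 ∉ (A ∩ C) ∪ ((A − (A ∪ C)) Δ C)
3 ∈ ((A ∩ C) ∪ ((A − (A ∪ C)) Δ C))^c since 3 ∉ ((A ∩ C) ∪ ((A − (A ∪ C)) Δ C))

Yes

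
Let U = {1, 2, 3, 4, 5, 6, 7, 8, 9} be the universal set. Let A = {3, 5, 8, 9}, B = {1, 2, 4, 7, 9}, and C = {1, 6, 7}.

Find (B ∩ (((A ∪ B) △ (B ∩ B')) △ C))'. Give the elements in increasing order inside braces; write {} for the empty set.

A ∪ B = {1, 2, 3, 4, 5, 7, 8, 9}
B' = {3, 5, 6, 8}
B ∩ B' = {}
(A ∪ B) △ (B ∩ B') = {1, 2, 3, 4, 5, 7, 8, 9}
((A ∪ B) △ (B ∩ B')) △ C = {2, 3, 4, 5, 6, 8, 9}
B ∩ (((A ∪ B) △ (B ∩ B')) △ C) = {2, 4, 9}
(B ∩ (((A ∪ B) △ (B ∩ B')) △ C))' = {1, 3, 5, 6, 7, 8}

{1, 3, 5, 6, 7, 8}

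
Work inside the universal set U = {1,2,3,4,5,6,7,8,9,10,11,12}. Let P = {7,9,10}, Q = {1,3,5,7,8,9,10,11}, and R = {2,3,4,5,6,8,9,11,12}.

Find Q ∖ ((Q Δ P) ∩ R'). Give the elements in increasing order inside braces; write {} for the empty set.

Q Δ P = {1,3,5,8,11}
R' = {1,7,10}
(Q Δ P) ∩ R' = {1}
Q ∖ ((Q Δ P) ∩ R') = {3,5,7,8,9,10,11}

{3,5,7,8,9,10,11}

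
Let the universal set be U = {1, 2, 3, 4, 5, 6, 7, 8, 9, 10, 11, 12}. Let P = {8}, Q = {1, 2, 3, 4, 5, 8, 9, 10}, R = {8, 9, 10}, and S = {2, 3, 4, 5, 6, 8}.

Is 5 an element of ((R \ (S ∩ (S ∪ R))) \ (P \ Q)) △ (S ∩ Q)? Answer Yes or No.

5 ∈ S and 5 ∉ R, so 5 ∈ S ∪ R
5 ∈ S and 5 ∈ (S ∪ R), so 5 ∈ S ∩ (S ∪ R)
5 ∉ R and 5 ∈ (S ∩ (S ∪ R)), so 5 ∉ R \ (S ∩ (S ∪ R))
5 ∉ P and 5 ∈ Q, so 5 ∉ P \ Q
5 ∉ (R \ (S ∩ (S ∪ R))) and 5 ∉ (P \ Q), so 5 ∉ (R \ (S ∩ (S ∪ R))) \ (P \ Q)
5 ∈ S and 5 ∈ Q, so 5 ∈ S ∩ Q
5 ∉ ((R \ (S ∩ (S ∪ R))) \ (P \ Q)) and 5 ∈ (S ∩ Q), so 5 ∈ ((R \ (S ∩ (S ∪ R))) \ (P \ Q)) △ (S ∩ Q)

Yes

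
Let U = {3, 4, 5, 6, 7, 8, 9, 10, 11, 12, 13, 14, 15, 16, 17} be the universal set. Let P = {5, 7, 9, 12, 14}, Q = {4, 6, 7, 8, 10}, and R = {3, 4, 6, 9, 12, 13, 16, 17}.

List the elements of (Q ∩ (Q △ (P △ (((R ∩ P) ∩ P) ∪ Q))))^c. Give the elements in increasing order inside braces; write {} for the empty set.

R ∩ P = {9, 12}
(R ∩ P) ∩ P = {9, 12}
((R ∩ P) ∩ P) ∪ Q = {4, 6, 7, 8, 9, 10, 12}
P △ (((R ∩ P) ∩ P) ∪ Q) = {4, 5, 6, 8, 10, 14}
Q △ (P △ (((R ∩ P) ∩ P) ∪ Q)) = {5, 7, 14}
Q ∩ (Q △ (P △ (((R ∩ P) ∩ P) ∪ Q))) = {7}
(Q ∩ (Q △ (P △ (((R ∩ P) ∩ P) ∪ Q))))^c = {3, 4, 5, 6, 8, 9, 10, 11, 12, 13, 14, 15, 16, 17}

{3, 4, 5, 6, 8, 9, 10, 11, 12, 13, 14, 15, 16, 17}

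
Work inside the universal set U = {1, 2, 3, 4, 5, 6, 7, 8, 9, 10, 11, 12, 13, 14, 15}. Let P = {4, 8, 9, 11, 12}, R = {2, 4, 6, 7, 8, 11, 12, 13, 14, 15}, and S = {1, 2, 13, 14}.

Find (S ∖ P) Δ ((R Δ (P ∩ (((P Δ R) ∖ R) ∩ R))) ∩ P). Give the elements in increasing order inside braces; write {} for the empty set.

{1, 2, 4, 8, 11, 12, 13, 14}

S ∖ P = {1, 2, 13, 14}
P Δ R = {2, 6, 7, 9, 13, 14, 15}
(P Δ R) ∖ R = {9}
((P Δ R) ∖ R) ∩ R = {}
P ∩ (((P Δ R) ∖ R) ∩ R) = {}
R Δ (P ∩ (((P Δ R) ∖ R) ∩ R)) = {2, 4, 6, 7, 8, 11, 12, 13, 14, 15}
(R Δ (P ∩ (((P Δ R) ∖ R) ∩ R))) ∩ P = {4, 8, 11, 12}
(S ∖ P) Δ ((R Δ (P ∩ (((P Δ R) ∖ R) ∩ R))) ∩ P) = {1, 2, 4, 8, 11, 12, 13, 14}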